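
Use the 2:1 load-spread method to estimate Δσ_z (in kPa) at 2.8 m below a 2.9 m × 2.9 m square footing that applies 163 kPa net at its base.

Δσ_z ≈ 42.2 kPa

By the 2:1 method the load spreads at 1 horizontal : 2 vertical, so at depth z the loaded area has grown by z in each plan dimension:
Δσ = qBL/((B+z)(L+z)) = 163×2.9×2.9/((2.9+2.8)(2.9+2.8)) = 42.192 kPa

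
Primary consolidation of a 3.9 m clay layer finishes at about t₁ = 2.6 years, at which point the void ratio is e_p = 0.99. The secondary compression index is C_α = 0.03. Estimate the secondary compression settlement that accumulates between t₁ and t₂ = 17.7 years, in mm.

Secondary compression: S_s = C_α·H/(1+e_p)·log₁₀(t₂/t₁)
S_s = 0.03×3.9/(1+0.99)×log₁₀(17.7/2.6)
    = 0.05879 × 0.833 = 0.04898 m

S_s ≈ 49 mm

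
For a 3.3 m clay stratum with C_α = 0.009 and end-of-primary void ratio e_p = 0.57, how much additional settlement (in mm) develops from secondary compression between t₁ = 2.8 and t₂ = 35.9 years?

Secondary compression: S_s = C_α·H/(1+e_p)·log₁₀(t₂/t₁)
S_s = 0.009×3.3/(1+0.57)×log₁₀(35.9/2.8)
    = 0.01892 × 1.108 = 0.02096 m

S_s ≈ 21 mm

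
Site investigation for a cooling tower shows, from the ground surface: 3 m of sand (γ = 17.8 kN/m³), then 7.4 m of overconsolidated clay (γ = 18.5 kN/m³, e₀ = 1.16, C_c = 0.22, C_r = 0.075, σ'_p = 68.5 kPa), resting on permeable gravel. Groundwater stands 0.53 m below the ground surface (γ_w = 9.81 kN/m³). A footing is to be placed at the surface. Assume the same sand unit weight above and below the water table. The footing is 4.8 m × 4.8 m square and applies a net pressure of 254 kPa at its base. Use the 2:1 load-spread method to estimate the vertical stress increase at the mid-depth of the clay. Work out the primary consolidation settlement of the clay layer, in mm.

S_c ≈ 154 mm

Mid-depth of clay below the ground surface: z = 3 + 7.4/2 = 6.7 m.
Total vertical stress at mid-clay: σ_v = 17.8×3 + 18.5×3.7 = 121.85 kPa.
Pore pressure: u = 9.81×(6.7 − 0.53) = 60.528 kPa.
Initial effective stress: σ'_0 = σ_v − u = 121.85 − 60.528 = 61.322 kPa.
Stress increase at mid-clay by the 2:1 spreading method:
Δσ = qBL/((B+z)(L+z)) = 254×4.8×4.8/((4.8+6.7)(4.8+6.7)) = 44.251 kPa
Final effective stress: σ'_f = 61.322 + 44.251 = 105.57 kPa.
σ'_f = 105.57 > σ'_p = 68.5 kPa, so the stress path crosses the preconsolidation pressure — recompression up to σ'_p, then virgin compression beyond:
S_c = H/(1+e₀)·[C_r·log₁₀(σ'_p/σ'_0) + C_c·log₁₀(σ'_f/σ'_p)]
    = 7.4/2.16 × [0.075×log₁₀(68.5/61.322) + 0.22×log₁₀(105.57/68.5)]
    = 3.4259 × [0.0036056 + 0.041327] = 0.1539 m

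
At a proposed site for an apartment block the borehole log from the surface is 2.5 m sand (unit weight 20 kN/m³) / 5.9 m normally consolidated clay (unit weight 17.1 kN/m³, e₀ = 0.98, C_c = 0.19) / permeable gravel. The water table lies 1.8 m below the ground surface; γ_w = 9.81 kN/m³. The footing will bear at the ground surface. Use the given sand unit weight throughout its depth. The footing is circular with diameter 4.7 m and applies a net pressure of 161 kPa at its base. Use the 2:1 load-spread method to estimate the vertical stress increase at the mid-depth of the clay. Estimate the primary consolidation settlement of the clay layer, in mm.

Mid-depth of clay below the ground surface: z = 2.5 + 5.9/2 = 5.45 m.
Total vertical stress at mid-clay: σ_v = 20×2.5 + 17.1×2.95 = 100.45 kPa.
Pore pressure: u = 9.81×(5.45 − 1.8) = 35.806 kPa.
Initial effective stress: σ'_0 = σ_v − u = 100.45 − 35.806 = 64.644 kPa.
Stress increase at mid-clay by the 2:1 spreading method:
Δσ ≈ qD²/(D+z)² = 161×4.7²/(4.7+5.45)² = 34.521 kPa
Final effective stress: σ'_f = σ'_0 + Δσ = 64.644 + 34.521 = 99.165 kPa.
Normally consolidated clay, so the full stress increment lies on the virgin compression line:
S_c = C_c·H/(1+e₀)·log₁₀(σ'_f/σ'_0) = 0.19×5.9/(1+0.98)×log₁₀(99.165/64.644)
    = 0.56616 × 0.18583 = 0.1052 m

S_c ≈ 105 mm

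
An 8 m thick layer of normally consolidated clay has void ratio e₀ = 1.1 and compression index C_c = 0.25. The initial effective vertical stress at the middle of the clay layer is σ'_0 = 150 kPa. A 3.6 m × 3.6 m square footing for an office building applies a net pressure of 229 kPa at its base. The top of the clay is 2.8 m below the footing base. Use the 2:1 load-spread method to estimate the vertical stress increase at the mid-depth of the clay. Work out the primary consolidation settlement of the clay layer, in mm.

Mid-depth of clay below the footing base: z = 2.8 + 8/2 = 6.8 m.
Stress increase at mid-clay by the 2:1 spreading method:
Δσ = qBL/((B+z)(L+z)) = 229×3.6×3.6/((3.6+6.8)(3.6+6.8)) = 27.439 kPa
Final effective stress: σ'_f = σ'_0 + Δσ = 150 + 27.439 = 177.44 kPa.
Normally consolidated clay, so the full stress increment lies on the virgin compression line:
S_c = C_c·H/(1+e₀)·log₁₀(σ'_f/σ'_0) = 0.25×8/(1+1.1)×log₁₀(177.44/150)
    = 0.95238 × 0.07296 = 0.06949 m

S_c ≈ 69.5 mm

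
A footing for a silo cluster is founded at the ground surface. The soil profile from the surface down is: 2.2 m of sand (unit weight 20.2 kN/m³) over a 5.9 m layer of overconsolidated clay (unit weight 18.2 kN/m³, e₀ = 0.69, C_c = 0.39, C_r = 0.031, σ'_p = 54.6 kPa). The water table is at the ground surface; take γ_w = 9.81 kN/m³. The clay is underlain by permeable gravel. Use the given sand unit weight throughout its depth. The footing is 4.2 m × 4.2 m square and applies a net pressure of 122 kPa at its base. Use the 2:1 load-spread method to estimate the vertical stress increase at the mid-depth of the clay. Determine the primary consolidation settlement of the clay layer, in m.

Mid-depth of clay below the ground surface: z = 2.2 + 5.9/2 = 5.15 m.
Total vertical stress at mid-clay: σ_v = 20.2×2.2 + 18.2×2.95 = 98.13 kPa.
Pore pressure: u = 9.81×(5.15 − 0) = 50.522 kPa.
Initial effective stress: σ'_0 = σ_v − u = 98.13 − 50.522 = 47.608 kPa.
Stress increase at mid-clay by the 2:1 spreading method:
Δσ = qBL/((B+z)(L+z)) = 122×4.2×4.2/((4.2+5.15)(4.2+5.15)) = 24.617 kPa
Final effective stress: σ'_f = 47.608 + 24.617 = 72.225 kPa.
σ'_f = 72.225 > σ'_p = 54.6 kPa, so the stress path crosses the preconsolidation pressure — recompression up to σ'_p, then virgin compression beyond:
S_c = H/(1+e₀)·[C_r·log₁₀(σ'_p/σ'_0) + C_c·log₁₀(σ'_f/σ'_p)]
    = 5.9/1.69 × [0.031×log₁₀(54.6/47.608) + 0.39×log₁₀(72.225/54.6)]
    = 3.4911 × [0.0018449 + 0.047383] = 0.1719 m

S_c ≈ 0.172 m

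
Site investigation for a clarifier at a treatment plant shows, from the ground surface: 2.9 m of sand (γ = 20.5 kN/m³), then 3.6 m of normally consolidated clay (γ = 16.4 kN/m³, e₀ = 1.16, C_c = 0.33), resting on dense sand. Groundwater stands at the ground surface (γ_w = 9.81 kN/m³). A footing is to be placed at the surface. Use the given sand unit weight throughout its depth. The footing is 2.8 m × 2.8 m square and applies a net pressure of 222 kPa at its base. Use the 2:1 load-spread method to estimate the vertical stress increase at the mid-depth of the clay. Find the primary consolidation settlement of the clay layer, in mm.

Mid-depth of clay below the ground surface: z = 2.9 + 3.6/2 = 4.7 m.
Total vertical stress at mid-clay: σ_v = 20.5×2.9 + 16.4×1.8 = 88.97 kPa.
Pore pressure: u = 9.81×(4.7 − 0) = 46.107 kPa.
Initial effective stress: σ'_0 = σ_v − u = 88.97 − 46.107 = 42.863 kPa.
Stress increase at mid-clay by the 2:1 spreading method:
Δσ = qBL/((B+z)(L+z)) = 222×2.8×2.8/((2.8+4.7)(2.8+4.7)) = 30.942 kPa
Final effective stress: σ'_f = σ'_0 + Δσ = 42.863 + 30.942 = 73.805 kPa.
Normally consolidated clay, so the full stress increment lies on the virgin compression line:
S_c = C_c·H/(1+e₀)·log₁₀(σ'_f/σ'_0) = 0.33×3.6/(1+1.16)×log₁₀(73.805/42.863)
    = 0.55 × 0.236 = 0.1298 m

S_c ≈ 130 mm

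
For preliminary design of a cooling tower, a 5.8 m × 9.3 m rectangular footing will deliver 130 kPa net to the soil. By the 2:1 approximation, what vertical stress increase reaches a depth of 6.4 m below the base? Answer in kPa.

Δσ_z ≈ 36.6 kPa

By the 2:1 method the load spreads at 1 horizontal : 2 vertical, so at depth z the loaded area has grown by z in each plan dimension:
Δσ = qBL/((B+z)(L+z)) = 130×5.8×9.3/((5.8+6.4)(9.3+6.4)) = 36.61 kPa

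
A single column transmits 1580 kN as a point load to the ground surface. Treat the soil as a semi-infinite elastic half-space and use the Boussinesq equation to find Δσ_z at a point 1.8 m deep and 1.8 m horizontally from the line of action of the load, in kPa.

Boussinesq vertical stress below a point load on an elastic half-space:
Δσ_z = 3P/(2πz²) · [1 + (r/z)²]^(−5/2)
r/z = 1.8/1.8 = 1; [1+(r/z)²]^(−5/2) = 0.17678.
Δσ_z = 3×1580/(2π×1.8²) × 0.17678 = 232.84 × 0.17678 = 41.16 kPa

Δσ_z ≈ 41.2 kPa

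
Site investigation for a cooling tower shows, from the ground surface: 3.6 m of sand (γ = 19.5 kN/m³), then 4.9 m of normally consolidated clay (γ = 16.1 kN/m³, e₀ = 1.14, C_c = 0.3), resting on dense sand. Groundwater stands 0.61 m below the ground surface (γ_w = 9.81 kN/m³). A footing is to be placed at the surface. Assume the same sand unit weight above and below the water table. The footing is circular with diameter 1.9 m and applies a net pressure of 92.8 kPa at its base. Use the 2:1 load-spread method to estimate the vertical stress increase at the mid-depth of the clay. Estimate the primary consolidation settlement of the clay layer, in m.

Mid-depth of clay below the ground surface: z = 3.6 + 4.9/2 = 6.05 m.
Total vertical stress at mid-clay: σ_v = 19.5×3.6 + 16.1×2.45 = 109.65 kPa.
Pore pressure: u = 9.81×(6.05 − 0.61) = 53.366 kPa.
Initial effective stress: σ'_0 = σ_v − u = 109.65 − 53.366 = 56.284 kPa.
Stress increase at mid-clay by the 2:1 spreading method:
Δσ ≈ qD²/(D+z)² = 92.8×1.9²/(1.9+6.05)² = 5.3005 kPa
Final effective stress: σ'_f = σ'_0 + Δσ = 56.284 + 5.3005 = 61.584 kPa.
Normally consolidated clay, so the full stress increment lies on the virgin compression line:
S_c = C_c·H/(1+e₀)·log₁₀(σ'_f/σ'_0) = 0.3×4.9/(1+1.14)×log₁₀(61.584/56.284)
    = 0.68692 × 0.039083 = 0.02685 m

S_c ≈ 0.0268 m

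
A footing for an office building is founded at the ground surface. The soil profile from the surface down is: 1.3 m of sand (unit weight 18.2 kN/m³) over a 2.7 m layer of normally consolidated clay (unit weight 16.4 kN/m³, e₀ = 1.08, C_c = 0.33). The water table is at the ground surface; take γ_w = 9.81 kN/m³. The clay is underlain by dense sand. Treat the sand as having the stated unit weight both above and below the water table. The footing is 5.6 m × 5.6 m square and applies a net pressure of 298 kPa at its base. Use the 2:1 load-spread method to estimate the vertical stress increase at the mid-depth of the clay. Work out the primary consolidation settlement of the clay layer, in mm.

Mid-depth of clay below the ground surface: z = 1.3 + 2.7/2 = 2.65 m.
Total vertical stress at mid-clay: σ_v = 18.2×1.3 + 16.4×1.35 = 45.8 kPa.
Pore pressure: u = 9.81×(2.65 − 0) = 25.997 kPa.
Initial effective stress: σ'_0 = σ_v − u = 45.8 − 25.997 = 19.803 kPa.
Stress increase at mid-clay by the 2:1 spreading method:
Δσ = qBL/((B+z)(L+z)) = 298×5.6×5.6/((5.6+2.65)(5.6+2.65)) = 137.3 kPa
Final effective stress: σ'_f = σ'_0 + Δσ = 19.803 + 137.3 = 157.1 kPa.
Normally consolidated clay, so the full stress increment lies on the virgin compression line:
S_c = C_c·H/(1+e₀)·log₁₀(σ'_f/σ'_0) = 0.33×2.7/(1+1.08)×log₁₀(157.1/19.803)
    = 0.42837 × 0.89945 = 0.3853 m

S_c ≈ 385 mm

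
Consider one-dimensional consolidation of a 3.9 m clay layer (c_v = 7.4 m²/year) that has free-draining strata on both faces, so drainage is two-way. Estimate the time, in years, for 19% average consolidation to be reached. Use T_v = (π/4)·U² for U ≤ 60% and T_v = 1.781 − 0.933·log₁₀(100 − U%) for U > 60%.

Drainage path length: H_d = H/2 = 1.95 m (double drainage).
U ≤ 60%: T_v = (π/4)·U² = (π/4)×0.19² = 0.028353.
t = T_v·H_d²/c_v = 0.028353×1.95²/7.4 = 0.01457 years.

t ≈ 0.0146 years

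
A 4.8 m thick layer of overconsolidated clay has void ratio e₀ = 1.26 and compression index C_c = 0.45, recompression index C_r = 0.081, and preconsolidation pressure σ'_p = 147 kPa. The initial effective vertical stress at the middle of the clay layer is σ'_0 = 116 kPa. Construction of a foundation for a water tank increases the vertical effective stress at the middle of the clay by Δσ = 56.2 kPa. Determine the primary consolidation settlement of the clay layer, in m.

S_c ≈ 0.0834 m

Final effective stress: σ'_f = 116 + 56.2 = 172.2 kPa.
σ'_f = 172.2 > σ'_p = 147 kPa, so the stress path crosses the preconsolidation pressure — recompression up to σ'_p, then virgin compression beyond:
S_c = H/(1+e₀)·[C_r·log₁₀(σ'_p/σ'_0) + C_c·log₁₀(σ'_f/σ'_p)]
    = 4.8/2.26 × [0.081×log₁₀(147/116) + 0.45×log₁₀(172.2/147)]
    = 2.1239 × [0.0083316 + 0.030922] = 0.08337 m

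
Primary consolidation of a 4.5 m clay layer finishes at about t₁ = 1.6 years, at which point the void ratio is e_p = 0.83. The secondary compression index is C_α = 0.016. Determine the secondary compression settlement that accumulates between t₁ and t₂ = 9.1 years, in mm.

Secondary compression: S_s = C_α·H/(1+e_p)·log₁₀(t₂/t₁)
S_s = 0.016×4.5/(1+0.83)×log₁₀(9.1/1.6)
    = 0.03934 × 0.7549 = 0.0297 m

S_s ≈ 29.7 mm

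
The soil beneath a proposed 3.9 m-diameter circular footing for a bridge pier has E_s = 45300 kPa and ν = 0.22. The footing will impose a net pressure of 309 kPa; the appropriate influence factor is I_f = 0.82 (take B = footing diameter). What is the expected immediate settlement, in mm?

S_e ≈ 20.8 mm

Immediate (elastic) settlement: S_e = q·B·(1−ν²)/E_s · I_f.
S_e = 309 × 3.9 × (1 − 0.22²) / 45300 × 0.82
    = 309 × 3.9 × 0.9516 / 45300 × 0.82
    = 0.02076 m = 20.76 mm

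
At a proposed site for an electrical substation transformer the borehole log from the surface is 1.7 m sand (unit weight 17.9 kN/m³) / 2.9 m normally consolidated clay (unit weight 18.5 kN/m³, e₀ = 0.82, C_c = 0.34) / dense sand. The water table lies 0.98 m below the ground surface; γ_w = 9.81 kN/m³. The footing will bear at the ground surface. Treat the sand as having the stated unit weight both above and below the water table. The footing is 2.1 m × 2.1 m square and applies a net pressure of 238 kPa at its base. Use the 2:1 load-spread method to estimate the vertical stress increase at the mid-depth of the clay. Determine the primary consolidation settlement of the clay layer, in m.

Mid-depth of clay below the ground surface: z = 1.7 + 2.9/2 = 3.15 m.
Total vertical stress at mid-clay: σ_v = 17.9×1.7 + 18.5×1.45 = 57.255 kPa.
Pore pressure: u = 9.81×(3.15 − 0.98) = 21.288 kPa.
Initial effective stress: σ'_0 = σ_v − u = 57.255 − 21.288 = 35.967 kPa.
Stress increase at mid-clay by the 2:1 spreading method:
Δσ = qBL/((B+z)(L+z)) = 238×2.1×2.1/((2.1+3.15)(2.1+3.15)) = 38.08 kPa
Final effective stress: σ'_f = σ'_0 + Δσ = 35.967 + 38.08 = 74.047 kPa.
Normally consolidated clay, so the full stress increment lies on the virgin compression line:
S_c = C_c·H/(1+e₀)·log₁₀(σ'_f/σ'_0) = 0.34×2.9/(1+0.82)×log₁₀(74.047/35.967)
    = 0.54176 × 0.3136 = 0.1699 m

S_c ≈ 0.17 m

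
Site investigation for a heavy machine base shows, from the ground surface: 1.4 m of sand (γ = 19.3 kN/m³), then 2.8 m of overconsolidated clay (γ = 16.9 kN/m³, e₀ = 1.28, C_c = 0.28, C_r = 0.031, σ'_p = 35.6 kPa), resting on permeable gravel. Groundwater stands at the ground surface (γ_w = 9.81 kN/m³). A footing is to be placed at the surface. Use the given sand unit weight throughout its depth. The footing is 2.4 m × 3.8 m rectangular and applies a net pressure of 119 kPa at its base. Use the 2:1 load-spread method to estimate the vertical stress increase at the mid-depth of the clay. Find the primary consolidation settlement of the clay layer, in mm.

S_c ≈ 71.6 mm

Mid-depth of clay below the ground surface: z = 1.4 + 2.8/2 = 2.8 m.
Total vertical stress at mid-clay: σ_v = 19.3×1.4 + 16.9×1.4 = 50.68 kPa.
Pore pressure: u = 9.81×(2.8 − 0) = 27.468 kPa.
Initial effective stress: σ'_0 = σ_v − u = 50.68 − 27.468 = 23.212 kPa.
Stress increase at mid-clay by the 2:1 spreading method:
Δσ = qBL/((B+z)(L+z)) = 119×2.4×3.8/((2.4+2.8)(3.8+2.8)) = 31.622 kPa
Final effective stress: σ'_f = 23.212 + 31.622 = 54.834 kPa.
σ'_f = 54.834 > σ'_p = 35.6 kPa, so the stress path crosses the preconsolidation pressure — recompression up to σ'_p, then virgin compression beyond:
S_c = H/(1+e₀)·[C_r·log₁₀(σ'_p/σ'_0) + C_c·log₁₀(σ'_f/σ'_p)]
    = 2.8/2.28 × [0.031×log₁₀(35.6/23.212) + 0.28×log₁₀(54.834/35.6)]
    = 1.2281 × [0.0057579 + 0.052528] = 0.07158 m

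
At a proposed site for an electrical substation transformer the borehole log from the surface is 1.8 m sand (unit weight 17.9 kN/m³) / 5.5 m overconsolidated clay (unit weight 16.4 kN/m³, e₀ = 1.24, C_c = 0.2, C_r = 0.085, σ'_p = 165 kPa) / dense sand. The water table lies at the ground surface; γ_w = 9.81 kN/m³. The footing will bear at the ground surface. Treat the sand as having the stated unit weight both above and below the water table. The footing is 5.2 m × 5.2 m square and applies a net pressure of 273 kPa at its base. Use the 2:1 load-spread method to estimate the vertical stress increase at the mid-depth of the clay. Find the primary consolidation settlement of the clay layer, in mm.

Mid-depth of clay below the ground surface: z = 1.8 + 5.5/2 = 4.55 m.
Total vertical stress at mid-clay: σ_v = 17.9×1.8 + 16.4×2.75 = 77.32 kPa.
Pore pressure: u = 9.81×(4.55 − 0) = 44.636 kPa.
Initial effective stress: σ'_0 = σ_v − u = 77.32 − 44.636 = 32.684 kPa.
Stress increase at mid-clay by the 2:1 spreading method:
Δσ = qBL/((B+z)(L+z)) = 273×5.2×5.2/((5.2+4.55)(5.2+4.55)) = 77.653 kPa
Final effective stress: σ'_f = 32.684 + 77.653 = 110.34 kPa.
σ'_f = 110.34 ≤ σ'_p = 165 kPa, so the clay remains overconsolidated and only the recompression index applies:
S_c = C_r·H/(1+e₀)·log₁₀(σ'_f/σ'_0) = 0.085×5.5/2.24×log₁₀(110.34/32.684)
    = 0.20871 × 0.5284 = 0.1103 m

S_c ≈ 110 mm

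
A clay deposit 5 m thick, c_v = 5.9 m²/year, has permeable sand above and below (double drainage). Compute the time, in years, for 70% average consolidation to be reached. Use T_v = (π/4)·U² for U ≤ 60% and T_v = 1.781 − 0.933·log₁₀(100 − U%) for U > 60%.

Drainage path length: H_d = H/2 = 2.5 m (double drainage).
U > 60%: T_v = 1.781 − 0.933·log₁₀(100 − 70) = 0.40285.
t = T_v·H_d²/c_v = 0.40285×2.5²/5.9 = 0.4267 years.

t ≈ 0.427 years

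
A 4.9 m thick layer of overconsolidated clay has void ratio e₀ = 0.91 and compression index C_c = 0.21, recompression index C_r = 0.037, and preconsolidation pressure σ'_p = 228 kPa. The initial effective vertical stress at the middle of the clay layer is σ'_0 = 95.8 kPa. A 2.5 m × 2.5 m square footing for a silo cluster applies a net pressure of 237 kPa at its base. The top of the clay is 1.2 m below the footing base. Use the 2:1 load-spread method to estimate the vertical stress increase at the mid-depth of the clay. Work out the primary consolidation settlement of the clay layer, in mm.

Mid-depth of clay below the footing base: z = 1.2 + 4.9/2 = 3.65 m.
Stress increase at mid-clay by the 2:1 spreading method:
Δσ = qBL/((B+z)(L+z)) = 237×2.5×2.5/((2.5+3.65)(2.5+3.65)) = 39.163 kPa
Final effective stress: σ'_f = 95.8 + 39.163 = 134.96 kPa.
σ'_f = 134.96 ≤ σ'_p = 228 kPa, so the clay remains overconsolidated and only the recompression index applies:
S_c = C_r·H/(1+e₀)·log₁₀(σ'_f/σ'_0) = 0.037×4.9/1.91×log₁₀(134.96/95.8)
    = 0.09492 × 0.14884 = 0.01413 m

S_c ≈ 14.1 mm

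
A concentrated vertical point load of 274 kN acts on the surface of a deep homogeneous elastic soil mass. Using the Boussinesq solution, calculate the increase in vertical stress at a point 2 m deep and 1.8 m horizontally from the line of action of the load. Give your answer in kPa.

Δσ_z ≈ 7.42 kPa

Boussinesq vertical stress below a point load on an elastic half-space:
Δσ_z = 3P/(2πz²) · [1 + (r/z)²]^(−5/2)
r/z = 1.8/2 = 0.9; [1+(r/z)²]^(−5/2) = 0.22688.
Δσ_z = 3×274/(2π×2²) × 0.22688 = 32.706 × 0.22688 = 7.42 kPa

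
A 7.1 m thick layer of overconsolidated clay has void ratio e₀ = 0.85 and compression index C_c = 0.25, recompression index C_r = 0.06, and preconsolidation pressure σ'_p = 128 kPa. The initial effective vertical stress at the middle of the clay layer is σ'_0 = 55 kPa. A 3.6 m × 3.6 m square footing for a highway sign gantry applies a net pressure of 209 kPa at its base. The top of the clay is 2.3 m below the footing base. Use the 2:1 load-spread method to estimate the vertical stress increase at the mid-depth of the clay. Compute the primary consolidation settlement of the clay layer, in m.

S_c ≈ 0.0439 m

Mid-depth of clay below the footing base: z = 2.3 + 7.1/2 = 5.85 m.
Stress increase at mid-clay by the 2:1 spreading method:
Δσ = qBL/((B+z)(L+z)) = 209×3.6×3.6/((3.6+5.85)(3.6+5.85)) = 30.331 kPa
Final effective stress: σ'_f = 55 + 30.331 = 85.331 kPa.
σ'_f = 85.331 ≤ σ'_p = 128 kPa, so the clay remains overconsolidated and only the recompression index applies:
S_c = C_r·H/(1+e₀)·log₁₀(σ'_f/σ'_0) = 0.06×7.1/1.85×log₁₀(85.331/55)
    = 0.23027 × 0.19074 = 0.04392 m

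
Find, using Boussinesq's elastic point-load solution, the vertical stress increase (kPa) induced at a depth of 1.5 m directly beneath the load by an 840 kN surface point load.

Δσ_z ≈ 178 kPa

Boussinesq vertical stress below a point load on an elastic half-space:
Δσ_z = 3P/(2πz²) · [1 + (r/z)²]^(−5/2)
r/z = 0/1.5 = 0; [1+(r/z)²]^(−5/2) = 1.
Δσ_z = 3×840/(2π×1.5²) × 1 = 178.25 × 1 = 178.2 kPa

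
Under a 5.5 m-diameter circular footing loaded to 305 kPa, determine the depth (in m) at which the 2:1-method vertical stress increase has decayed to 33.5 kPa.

2:1 spreading — at depth z the loaded area has grown by z in each plan dimension:
qD²/(D+z)² = Δσ_z ⇒ z = D(√(q/Δσ_z) − 1) = 5.5×(√(305/33.5) − 1) = 11.1 m

z ≈ 11.1 m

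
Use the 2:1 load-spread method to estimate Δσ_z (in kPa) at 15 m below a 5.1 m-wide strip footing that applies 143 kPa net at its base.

By the 2:1 method the load spreads at 1 horizontal : 2 vertical, so at depth z the loaded area has grown by z in each plan dimension:
Δσ = qB/(B+z) = 143×5.1/(5.1+15) = 36.284 kPa

Δσ_z ≈ 36.3 kPa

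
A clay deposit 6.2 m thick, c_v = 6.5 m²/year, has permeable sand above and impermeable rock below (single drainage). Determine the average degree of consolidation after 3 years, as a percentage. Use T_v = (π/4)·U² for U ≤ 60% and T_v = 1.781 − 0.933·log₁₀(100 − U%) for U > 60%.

Drainage path length: H_d = H = 6.2 m (single drainage).
T_v = c_v·t/H_d² = 6.5×3/6.2² = 0.50728.
T_v = 0.50728 corresponds to the U > 60% branch:
U = 1 − 10^((1.781 − T_v)/0.933)/100 = 0.7682

U ≈ 76.8 %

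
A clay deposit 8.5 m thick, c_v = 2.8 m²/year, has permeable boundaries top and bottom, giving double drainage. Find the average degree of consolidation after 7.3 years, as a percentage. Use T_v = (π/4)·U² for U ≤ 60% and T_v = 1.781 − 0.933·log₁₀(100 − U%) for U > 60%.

U ≈ 95 %

Drainage path length: H_d = H/2 = 4.25 m (double drainage).
T_v = c_v·t/H_d² = 2.8×7.3/4.25² = 1.1316.
T_v = 1.1316 corresponds to the U > 60% branch:
U = 1 − 10^((1.781 − T_v)/0.933)/100 = 0.9503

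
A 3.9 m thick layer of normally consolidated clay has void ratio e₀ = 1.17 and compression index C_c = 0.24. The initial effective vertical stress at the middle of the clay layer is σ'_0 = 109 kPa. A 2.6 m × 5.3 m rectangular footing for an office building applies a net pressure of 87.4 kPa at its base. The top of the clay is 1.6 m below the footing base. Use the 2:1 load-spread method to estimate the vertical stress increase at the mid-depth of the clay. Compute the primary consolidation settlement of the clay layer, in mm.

S_c ≈ 34.6 mm

Mid-depth of clay below the footing base: z = 1.6 + 3.9/2 = 3.55 m.
Stress increase at mid-clay by the 2:1 spreading method:
Δσ = qBL/((B+z)(L+z)) = 87.4×2.6×5.3/((2.6+3.55)(5.3+3.55)) = 22.128 kPa
Final effective stress: σ'_f = σ'_0 + Δσ = 109 + 22.128 = 131.13 kPa.
Normally consolidated clay, so the full stress increment lies on the virgin compression line:
S_c = C_c·H/(1+e₀)·log₁₀(σ'_f/σ'_0) = 0.24×3.9/(1+1.17)×log₁₀(131.13/109)
    = 0.43134 × 0.080276 = 0.03463 m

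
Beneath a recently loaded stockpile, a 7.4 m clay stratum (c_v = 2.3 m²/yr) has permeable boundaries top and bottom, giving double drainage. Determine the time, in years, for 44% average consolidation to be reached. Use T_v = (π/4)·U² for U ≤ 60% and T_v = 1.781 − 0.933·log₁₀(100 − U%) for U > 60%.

Drainage path length: H_d = H/2 = 3.7 m (double drainage).
U ≤ 60%: T_v = (π/4)·U² = (π/4)×0.44² = 0.15205.
t = T_v·H_d²/c_v = 0.15205×3.7²/2.3 = 0.905 years.

t ≈ 0.905 years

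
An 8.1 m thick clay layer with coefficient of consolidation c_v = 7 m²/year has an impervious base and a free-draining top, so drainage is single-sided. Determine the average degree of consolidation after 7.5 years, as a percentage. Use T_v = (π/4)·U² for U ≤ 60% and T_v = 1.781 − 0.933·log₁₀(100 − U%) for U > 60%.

Drainage path length: H_d = H = 8.1 m (single drainage).
T_v = c_v·t/H_d² = 7×7.5/8.1² = 0.80018.
T_v = 0.80018 corresponds to the U > 60% branch:
U = 1 − 10^((1.781 − T_v)/0.933)/100 = 0.8875

U ≈ 88.7 %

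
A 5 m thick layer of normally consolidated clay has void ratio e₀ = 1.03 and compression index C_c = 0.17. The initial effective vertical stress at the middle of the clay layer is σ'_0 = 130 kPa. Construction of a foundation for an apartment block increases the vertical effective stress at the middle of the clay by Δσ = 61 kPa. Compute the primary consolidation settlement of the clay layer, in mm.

Final effective stress: σ'_f = σ'_0 + Δσ = 130 + 61 = 191 kPa.
Normally consolidated clay, so the full stress increment lies on the virgin compression line:
S_c = C_c·H/(1+e₀)·log₁₀(σ'_f/σ'_0) = 0.17×5/(1+1.03)×log₁₀(191/130)
    = 0.41872 × 0.16709 = 0.06996 m

S_c ≈ 70 mm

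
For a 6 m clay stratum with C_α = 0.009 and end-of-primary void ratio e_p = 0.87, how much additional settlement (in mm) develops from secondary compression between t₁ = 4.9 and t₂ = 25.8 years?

Secondary compression: S_s = C_α·H/(1+e_p)·log₁₀(t₂/t₁)
S_s = 0.009×6/(1+0.87)×log₁₀(25.8/4.9)
    = 0.02888 × 0.7214 = 0.02083 m

S_s ≈ 20.8 mm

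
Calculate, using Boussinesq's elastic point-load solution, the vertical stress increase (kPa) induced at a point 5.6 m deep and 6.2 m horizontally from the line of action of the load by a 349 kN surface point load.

Boussinesq vertical stress below a point load on an elastic half-space:
Δσ_z = 3P/(2πz²) · [1 + (r/z)²]^(−5/2)
r/z = 6.2/5.6 = 1.1071; [1+(r/z)²]^(−5/2) = 0.1353.
Δσ_z = 3×349/(2π×5.6²) × 0.1353 = 5.3136 × 0.1353 = 0.7189 kPa

Δσ_z ≈ 0.719 kPa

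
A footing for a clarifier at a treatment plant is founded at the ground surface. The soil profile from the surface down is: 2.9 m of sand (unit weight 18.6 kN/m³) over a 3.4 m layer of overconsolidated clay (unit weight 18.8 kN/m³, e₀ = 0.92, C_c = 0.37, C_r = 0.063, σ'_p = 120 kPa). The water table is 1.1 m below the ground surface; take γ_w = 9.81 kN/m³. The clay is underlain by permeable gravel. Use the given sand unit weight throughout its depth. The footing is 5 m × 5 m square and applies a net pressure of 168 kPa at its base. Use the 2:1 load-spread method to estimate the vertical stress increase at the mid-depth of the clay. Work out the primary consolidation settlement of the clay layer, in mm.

Mid-depth of clay below the ground surface: z = 2.9 + 3.4/2 = 4.6 m.
Total vertical stress at mid-clay: σ_v = 18.6×2.9 + 18.8×1.7 = 85.9 kPa.
Pore pressure: u = 9.81×(4.6 − 1.1) = 34.335 kPa.
Initial effective stress: σ'_0 = σ_v − u = 85.9 − 34.335 = 51.565 kPa.
Stress increase at mid-clay by the 2:1 spreading method:
Δσ = qBL/((B+z)(L+z)) = 168×5×5/((5+4.6)(5+4.6)) = 45.573 kPa
Final effective stress: σ'_f = 51.565 + 45.573 = 97.138 kPa.
σ'_f = 97.138 ≤ σ'_p = 120 kPa, so the clay remains overconsolidated and only the recompression index applies:
S_c = C_r·H/(1+e₀)·log₁₀(σ'_f/σ'_0) = 0.063×3.4/1.92×log₁₀(97.138/51.565)
    = 0.11156 × 0.27503 = 0.03068 m

S_c ≈ 30.7 mm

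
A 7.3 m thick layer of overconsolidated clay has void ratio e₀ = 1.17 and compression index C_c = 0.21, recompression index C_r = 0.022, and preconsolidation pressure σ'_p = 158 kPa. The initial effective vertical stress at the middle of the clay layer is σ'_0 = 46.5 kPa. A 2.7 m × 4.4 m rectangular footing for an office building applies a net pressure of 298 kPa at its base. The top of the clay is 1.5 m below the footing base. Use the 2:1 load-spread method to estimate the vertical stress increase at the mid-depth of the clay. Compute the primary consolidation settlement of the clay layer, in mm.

Mid-depth of clay below the footing base: z = 1.5 + 7.3/2 = 5.15 m.
Stress increase at mid-clay by the 2:1 spreading method:
Δσ = qBL/((B+z)(L+z)) = 298×2.7×4.4/((2.7+5.15)(4.4+5.15)) = 47.224 kPa
Final effective stress: σ'_f = 46.5 + 47.224 = 93.724 kPa.
σ'_f = 93.724 ≤ σ'_p = 158 kPa, so the clay remains overconsolidated and only the recompression index applies:
S_c = C_r·H/(1+e₀)·log₁₀(σ'_f/σ'_0) = 0.022×7.3/2.17×log₁₀(93.724/46.5)
    = 0.07401 × 0.3044 = 0.02253 m

S_c ≈ 22.5 mm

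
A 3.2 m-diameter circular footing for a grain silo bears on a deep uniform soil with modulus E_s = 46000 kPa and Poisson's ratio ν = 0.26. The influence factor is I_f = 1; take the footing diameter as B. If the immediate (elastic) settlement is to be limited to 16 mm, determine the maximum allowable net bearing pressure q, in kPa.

q ≈ 247 kPa

S_e = q·B·(1−ν²)/E_s · I_f  ⇒  q = S_e·E_s / (B·(1−ν²)·I_f).
q = 0.016 × 46000 / (3.2 × 0.9324 × 1) = 246.7 kPa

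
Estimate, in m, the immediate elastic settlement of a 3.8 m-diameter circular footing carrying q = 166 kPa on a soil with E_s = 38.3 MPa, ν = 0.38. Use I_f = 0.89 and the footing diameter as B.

Immediate (elastic) settlement: S_e = q·B·(1−ν²)/E_s · I_f.
E_s = 38.3 MPa = 38300 kPa.
S_e = 166 × 3.8 × (1 − 0.38²) / 38300 × 0.89
    = 166 × 3.8 × 0.8556 / 38300 × 0.89
    = 0.01254 m

S_e ≈ 0.0125 m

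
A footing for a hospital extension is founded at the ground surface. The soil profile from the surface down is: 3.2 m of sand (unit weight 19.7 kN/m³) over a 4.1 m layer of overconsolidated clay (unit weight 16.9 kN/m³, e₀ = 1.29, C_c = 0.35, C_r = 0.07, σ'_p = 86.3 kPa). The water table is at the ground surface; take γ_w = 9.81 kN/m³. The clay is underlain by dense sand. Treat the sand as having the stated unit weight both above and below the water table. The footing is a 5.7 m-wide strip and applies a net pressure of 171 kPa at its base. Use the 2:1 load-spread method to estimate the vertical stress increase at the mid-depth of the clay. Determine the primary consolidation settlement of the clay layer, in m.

S_c ≈ 0.156 m

Mid-depth of clay below the ground surface: z = 3.2 + 4.1/2 = 5.25 m.
Total vertical stress at mid-clay: σ_v = 19.7×3.2 + 16.9×2.05 = 97.685 kPa.
Pore pressure: u = 9.81×(5.25 − 0) = 51.503 kPa.
Initial effective stress: σ'_0 = σ_v − u = 97.685 − 51.503 = 46.182 kPa.
Stress increase at mid-clay by the 2:1 spreading method:
Δσ = qB/(B+z) = 171×5.7/(5.7+5.25) = 89.014 kPa
Final effective stress: σ'_f = 46.182 + 89.014 = 135.2 kPa.
σ'_f = 135.2 > σ'_p = 86.3 kPa, so the stress path crosses the preconsolidation pressure — recompression up to σ'_p, then virgin compression beyond:
S_c = H/(1+e₀)·[C_r·log₁₀(σ'_p/σ'_0) + C_c·log₁₀(σ'_f/σ'_p)]
    = 4.1/2.29 × [0.07×log₁₀(86.3/46.182) + 0.35×log₁₀(135.2/86.3)]
    = 1.7904 × [0.019008 + 0.068238] = 0.1562 m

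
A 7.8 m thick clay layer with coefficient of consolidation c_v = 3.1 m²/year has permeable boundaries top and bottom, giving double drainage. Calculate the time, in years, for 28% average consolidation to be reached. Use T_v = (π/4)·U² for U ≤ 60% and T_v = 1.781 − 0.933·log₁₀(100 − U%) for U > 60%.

t ≈ 0.302 years

Drainage path length: H_d = H/2 = 3.9 m (double drainage).
U ≤ 60%: T_v = (π/4)·U² = (π/4)×0.28² = 0.061575.
t = T_v·H_d²/c_v = 0.061575×3.9²/3.1 = 0.3021 years.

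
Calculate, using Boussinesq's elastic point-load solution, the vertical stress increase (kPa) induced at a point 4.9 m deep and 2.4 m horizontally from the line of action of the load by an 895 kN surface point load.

Δσ_z ≈ 10.4 kPa

Boussinesq vertical stress below a point load on an elastic half-space:
Δσ_z = 3P/(2πz²) · [1 + (r/z)²]^(−5/2)
r/z = 2.4/4.9 = 0.4898; [1+(r/z)²]^(−5/2) = 0.58416.
Δσ_z = 3×895/(2π×4.9²) × 0.58416 = 17.798 × 0.58416 = 10.4 kPa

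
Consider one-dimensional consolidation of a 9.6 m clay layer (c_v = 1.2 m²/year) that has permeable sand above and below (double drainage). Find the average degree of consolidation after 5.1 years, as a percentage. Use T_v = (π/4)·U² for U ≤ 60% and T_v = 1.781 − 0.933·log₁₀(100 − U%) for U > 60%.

U ≈ 58.2 %

Drainage path length: H_d = H/2 = 4.8 m (double drainage).
T_v = c_v·t/H_d² = 1.2×5.1/4.8² = 0.26562.
T_v = 0.26562 corresponds to the U ≤ 60% branch:
U = √(4T_v/π) = 0.5815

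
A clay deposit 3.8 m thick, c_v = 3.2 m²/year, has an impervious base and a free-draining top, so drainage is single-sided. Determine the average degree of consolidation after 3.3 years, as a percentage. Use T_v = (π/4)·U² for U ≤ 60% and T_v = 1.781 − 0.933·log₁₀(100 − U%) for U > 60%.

U ≈ 86.7 %

Drainage path length: H_d = H = 3.8 m (single drainage).
T_v = c_v·t/H_d² = 3.2×3.3/3.8² = 0.7313.
T_v = 0.7313 corresponds to the U > 60% branch:
U = 1 − 10^((1.781 − T_v)/0.933)/100 = 0.8666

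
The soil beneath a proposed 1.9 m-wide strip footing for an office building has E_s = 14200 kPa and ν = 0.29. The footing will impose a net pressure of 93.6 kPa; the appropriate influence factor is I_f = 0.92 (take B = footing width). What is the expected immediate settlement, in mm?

Immediate (elastic) settlement: S_e = q·B·(1−ν²)/E_s · I_f.
S_e = 93.6 × 1.9 × (1 − 0.29²) / 14200 × 0.92
    = 93.6 × 1.9 × 0.9159 / 14200 × 0.92
    = 0.01055 m = 10.55 mm

S_e ≈ 10.6 mm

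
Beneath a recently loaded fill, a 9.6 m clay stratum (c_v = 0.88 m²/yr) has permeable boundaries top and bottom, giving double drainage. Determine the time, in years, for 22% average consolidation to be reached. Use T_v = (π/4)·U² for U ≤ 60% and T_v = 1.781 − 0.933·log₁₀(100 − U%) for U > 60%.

Drainage path length: H_d = H/2 = 4.8 m (double drainage).
U ≤ 60%: T_v = (π/4)·U² = (π/4)×0.22² = 0.038013.
t = T_v·H_d²/c_v = 0.038013×4.8²/0.88 = 0.9952 years.

t ≈ 0.995 years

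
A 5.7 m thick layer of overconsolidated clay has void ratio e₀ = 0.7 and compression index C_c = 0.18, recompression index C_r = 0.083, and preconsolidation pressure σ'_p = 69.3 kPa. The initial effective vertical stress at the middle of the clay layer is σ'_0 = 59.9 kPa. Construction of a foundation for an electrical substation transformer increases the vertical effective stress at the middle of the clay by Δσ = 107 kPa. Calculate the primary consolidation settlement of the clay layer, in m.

S_c ≈ 0.248 m

Final effective stress: σ'_f = 59.9 + 107 = 166.9 kPa.
σ'_f = 166.9 > σ'_p = 69.3 kPa, so the stress path crosses the preconsolidation pressure — recompression up to σ'_p, then virgin compression beyond:
S_c = H/(1+e₀)·[C_r·log₁₀(σ'_p/σ'_0) + C_c·log₁₀(σ'_f/σ'_p)]
    = 5.7/1.7 × [0.083×log₁₀(69.3/59.9) + 0.18×log₁₀(166.9/69.3)]
    = 3.3529 × [0.0052544 + 0.06871] = 0.248 m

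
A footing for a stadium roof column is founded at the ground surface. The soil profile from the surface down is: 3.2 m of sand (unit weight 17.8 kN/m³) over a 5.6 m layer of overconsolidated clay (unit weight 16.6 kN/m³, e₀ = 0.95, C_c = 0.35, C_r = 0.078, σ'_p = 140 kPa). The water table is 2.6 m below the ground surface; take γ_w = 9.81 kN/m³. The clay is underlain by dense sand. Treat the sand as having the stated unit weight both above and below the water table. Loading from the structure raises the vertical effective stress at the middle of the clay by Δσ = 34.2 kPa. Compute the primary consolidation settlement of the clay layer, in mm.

Mid-depth of clay below the ground surface: z = 3.2 + 5.6/2 = 6 m.
Total vertical stress at mid-clay: σ_v = 17.8×3.2 + 16.6×2.8 = 103.44 kPa.
Pore pressure: u = 9.81×(6 − 2.6) = 33.354 kPa.
Initial effective stress: σ'_0 = σ_v − u = 103.44 − 33.354 = 70.086 kPa.
Final effective stress: σ'_f = 70.086 + 34.2 = 104.29 kPa.
σ'_f = 104.29 ≤ σ'_p = 140 kPa, so the clay remains overconsolidated and only the recompression index applies:
S_c = C_r·H/(1+e₀)·log₁₀(σ'_f/σ'_0) = 0.078×5.6/1.95×log₁₀(104.29/70.086)
    = 0.224 × 0.17261 = 0.03866 m

S_c ≈ 38.7 mm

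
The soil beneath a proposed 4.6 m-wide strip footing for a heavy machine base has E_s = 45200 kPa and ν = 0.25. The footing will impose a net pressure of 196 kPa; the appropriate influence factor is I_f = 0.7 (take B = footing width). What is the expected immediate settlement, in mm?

S_e ≈ 13.1 mm

Immediate (elastic) settlement: S_e = q·B·(1−ν²)/E_s · I_f.
S_e = 196 × 4.6 × (1 − 0.25²) / 45200 × 0.7
    = 196 × 4.6 × 0.9375 / 45200 × 0.7
    = 0.01309 m = 13.09 mm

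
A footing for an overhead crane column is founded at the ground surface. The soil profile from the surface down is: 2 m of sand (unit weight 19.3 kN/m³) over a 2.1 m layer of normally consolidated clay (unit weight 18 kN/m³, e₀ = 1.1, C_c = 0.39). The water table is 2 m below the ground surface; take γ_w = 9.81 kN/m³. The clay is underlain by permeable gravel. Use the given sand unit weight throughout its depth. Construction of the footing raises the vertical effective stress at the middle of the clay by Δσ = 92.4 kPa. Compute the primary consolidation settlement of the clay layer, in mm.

S_c ≈ 184 mm

Mid-depth of clay below the ground surface: z = 2 + 2.1/2 = 3.05 m.
Total vertical stress at mid-clay: σ_v = 19.3×2 + 18×1.05 = 57.5 kPa.
Pore pressure: u = 9.81×(3.05 − 2) = 10.301 kPa.
Initial effective stress: σ'_0 = σ_v − u = 57.5 − 10.301 = 47.199 kPa.
Final effective stress: σ'_f = σ'_0 + Δσ = 47.199 + 92.4 = 139.6 kPa.
Normally consolidated clay, so the full stress increment lies on the virgin compression line:
S_c = C_c·H/(1+e₀)·log₁₀(σ'_f/σ'_0) = 0.39×2.1/(1+1.1)×log₁₀(139.6/47.199)
    = 0.39 × 0.47095 = 0.1837 m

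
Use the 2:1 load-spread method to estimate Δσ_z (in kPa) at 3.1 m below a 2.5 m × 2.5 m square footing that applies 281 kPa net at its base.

By the 2:1 method the load spreads at 1 horizontal : 2 vertical, so at depth z the loaded area has grown by z in each plan dimension:
Δσ = qBL/((B+z)(L+z)) = 281×2.5×2.5/((2.5+3.1)(2.5+3.1)) = 56.003 kPa

Δσ_z ≈ 56 kPa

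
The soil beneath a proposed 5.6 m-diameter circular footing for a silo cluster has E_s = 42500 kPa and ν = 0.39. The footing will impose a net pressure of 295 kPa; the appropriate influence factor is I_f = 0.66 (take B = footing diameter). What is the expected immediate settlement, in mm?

S_e ≈ 21.8 mm

Immediate (elastic) settlement: S_e = q·B·(1−ν²)/E_s · I_f.
S_e = 295 × 5.6 × (1 − 0.39²) / 42500 × 0.66
    = 295 × 5.6 × 0.8479 / 42500 × 0.66
    = 0.02175 m = 21.75 mm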